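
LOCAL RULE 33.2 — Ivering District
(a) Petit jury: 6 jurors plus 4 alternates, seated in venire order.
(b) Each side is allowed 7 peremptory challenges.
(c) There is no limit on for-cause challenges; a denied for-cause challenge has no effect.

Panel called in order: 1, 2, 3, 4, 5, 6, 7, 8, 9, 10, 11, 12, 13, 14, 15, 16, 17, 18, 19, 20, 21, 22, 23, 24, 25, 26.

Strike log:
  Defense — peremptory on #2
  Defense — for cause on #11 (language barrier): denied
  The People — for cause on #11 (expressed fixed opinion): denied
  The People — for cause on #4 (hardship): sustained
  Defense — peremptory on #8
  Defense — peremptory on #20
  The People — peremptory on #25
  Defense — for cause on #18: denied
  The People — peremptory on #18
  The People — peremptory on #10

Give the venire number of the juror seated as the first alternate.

11

Removed: #2, #4, #8, #10, #18, #20, #25. (#11 stays — for-cause denied.)
Filling seats in venire order through position 7: #1, #3, #5, #6, #7, #9, #11.
So alternate 1 is #11.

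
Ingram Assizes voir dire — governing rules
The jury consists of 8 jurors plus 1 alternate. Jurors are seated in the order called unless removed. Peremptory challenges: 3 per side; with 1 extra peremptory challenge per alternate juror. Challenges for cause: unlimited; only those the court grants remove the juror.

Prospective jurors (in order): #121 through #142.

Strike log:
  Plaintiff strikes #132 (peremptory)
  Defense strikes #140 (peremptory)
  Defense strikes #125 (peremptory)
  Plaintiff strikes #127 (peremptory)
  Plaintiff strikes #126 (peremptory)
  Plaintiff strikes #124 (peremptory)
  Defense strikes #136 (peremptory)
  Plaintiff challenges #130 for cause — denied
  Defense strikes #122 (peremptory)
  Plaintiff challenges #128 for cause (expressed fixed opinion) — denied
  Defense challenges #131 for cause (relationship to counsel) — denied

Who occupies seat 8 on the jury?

134

Removed: #122, #124, #125, #126, #127, #132, #136, #140. (#128, #130, #131 stay — for-cause denied.)
Seating in order: seats 1–8 → #121, #123, #128, #129, #130, #131, #133, #134; alternates → #135.
So seat 8 is #134.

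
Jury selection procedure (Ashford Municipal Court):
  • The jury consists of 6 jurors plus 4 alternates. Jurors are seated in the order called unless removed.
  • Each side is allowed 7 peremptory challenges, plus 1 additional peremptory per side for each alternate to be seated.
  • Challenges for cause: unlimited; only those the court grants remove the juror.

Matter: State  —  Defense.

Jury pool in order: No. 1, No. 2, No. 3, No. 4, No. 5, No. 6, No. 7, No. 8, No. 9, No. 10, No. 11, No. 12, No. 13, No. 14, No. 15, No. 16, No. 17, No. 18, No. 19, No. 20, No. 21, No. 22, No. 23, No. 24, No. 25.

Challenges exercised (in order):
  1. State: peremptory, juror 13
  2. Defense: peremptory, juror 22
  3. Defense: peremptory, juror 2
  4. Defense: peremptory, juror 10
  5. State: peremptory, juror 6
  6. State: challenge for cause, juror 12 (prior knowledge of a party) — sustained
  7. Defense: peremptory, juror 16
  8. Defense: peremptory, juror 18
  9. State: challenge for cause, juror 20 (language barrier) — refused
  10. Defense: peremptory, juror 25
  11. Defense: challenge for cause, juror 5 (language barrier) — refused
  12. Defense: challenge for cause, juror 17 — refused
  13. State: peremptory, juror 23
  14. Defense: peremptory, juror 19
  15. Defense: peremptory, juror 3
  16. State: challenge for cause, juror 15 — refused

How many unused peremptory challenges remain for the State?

State allotment: 7 base + 1 × 4 alternates = 11.
State peremptories used: #13, #6, #23 — 3 (for-cause on #12, #20, #15 don't count).
Remaining: 11 − 3 = 8.

8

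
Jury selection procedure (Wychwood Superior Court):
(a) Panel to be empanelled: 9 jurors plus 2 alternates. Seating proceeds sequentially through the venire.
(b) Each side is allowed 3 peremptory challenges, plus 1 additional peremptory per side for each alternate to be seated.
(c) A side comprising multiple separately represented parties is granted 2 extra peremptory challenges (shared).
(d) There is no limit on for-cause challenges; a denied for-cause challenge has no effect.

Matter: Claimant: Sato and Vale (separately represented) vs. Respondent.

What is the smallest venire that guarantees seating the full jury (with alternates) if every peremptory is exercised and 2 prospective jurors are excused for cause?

Seats to fill: 9 + 2 alternates = 11.
Peremptories — Claimant: 3 + 1×2 + 2 = 7; Respondent: 3 + 1×2 = 5; total 12.
For-cause removals: 2.
Minimum venire: 11 + 12 + 2 = 25.

25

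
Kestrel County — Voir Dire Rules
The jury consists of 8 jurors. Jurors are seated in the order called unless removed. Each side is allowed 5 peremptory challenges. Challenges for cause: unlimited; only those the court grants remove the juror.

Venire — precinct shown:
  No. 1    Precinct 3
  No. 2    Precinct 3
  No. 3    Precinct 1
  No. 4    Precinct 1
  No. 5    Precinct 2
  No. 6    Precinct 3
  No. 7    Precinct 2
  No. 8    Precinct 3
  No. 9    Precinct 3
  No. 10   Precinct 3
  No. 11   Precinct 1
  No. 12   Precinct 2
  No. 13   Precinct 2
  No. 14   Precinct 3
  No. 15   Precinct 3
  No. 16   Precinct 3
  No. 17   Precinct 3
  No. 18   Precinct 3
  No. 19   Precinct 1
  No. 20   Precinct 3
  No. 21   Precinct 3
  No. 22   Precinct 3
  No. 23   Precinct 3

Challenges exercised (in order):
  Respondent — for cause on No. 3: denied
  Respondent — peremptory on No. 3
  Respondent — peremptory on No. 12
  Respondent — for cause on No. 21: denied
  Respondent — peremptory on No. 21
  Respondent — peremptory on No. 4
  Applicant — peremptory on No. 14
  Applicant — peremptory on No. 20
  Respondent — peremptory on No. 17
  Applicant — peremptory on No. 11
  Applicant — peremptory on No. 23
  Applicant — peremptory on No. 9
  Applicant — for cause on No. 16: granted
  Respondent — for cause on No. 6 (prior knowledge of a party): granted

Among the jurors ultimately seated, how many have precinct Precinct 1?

Removed: #3, #4, #6, #9, #11, #12, #14, #16, #17, #20, #21, #23.
Seated jurors 1–8: #1, #2, #5, #7, #8, #10, #13, #15.
None of those are in Precinct 1 → 0.

0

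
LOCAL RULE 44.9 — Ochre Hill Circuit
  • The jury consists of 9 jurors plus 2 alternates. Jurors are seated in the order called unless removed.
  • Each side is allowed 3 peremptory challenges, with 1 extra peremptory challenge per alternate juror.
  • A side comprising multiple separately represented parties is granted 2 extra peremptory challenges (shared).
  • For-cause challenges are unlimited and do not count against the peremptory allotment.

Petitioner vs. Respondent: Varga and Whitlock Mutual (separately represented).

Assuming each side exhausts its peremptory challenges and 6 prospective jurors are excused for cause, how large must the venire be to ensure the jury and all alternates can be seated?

Seats to fill: 9 + 2 alternates = 11.
Peremptories — Petitioner: 3 + 1×2 = 5; Respondent: 3 + 1×2 + 2 = 7; total 12.
For-cause removals: 6.
Minimum venire: 11 + 12 + 6 = 29.

29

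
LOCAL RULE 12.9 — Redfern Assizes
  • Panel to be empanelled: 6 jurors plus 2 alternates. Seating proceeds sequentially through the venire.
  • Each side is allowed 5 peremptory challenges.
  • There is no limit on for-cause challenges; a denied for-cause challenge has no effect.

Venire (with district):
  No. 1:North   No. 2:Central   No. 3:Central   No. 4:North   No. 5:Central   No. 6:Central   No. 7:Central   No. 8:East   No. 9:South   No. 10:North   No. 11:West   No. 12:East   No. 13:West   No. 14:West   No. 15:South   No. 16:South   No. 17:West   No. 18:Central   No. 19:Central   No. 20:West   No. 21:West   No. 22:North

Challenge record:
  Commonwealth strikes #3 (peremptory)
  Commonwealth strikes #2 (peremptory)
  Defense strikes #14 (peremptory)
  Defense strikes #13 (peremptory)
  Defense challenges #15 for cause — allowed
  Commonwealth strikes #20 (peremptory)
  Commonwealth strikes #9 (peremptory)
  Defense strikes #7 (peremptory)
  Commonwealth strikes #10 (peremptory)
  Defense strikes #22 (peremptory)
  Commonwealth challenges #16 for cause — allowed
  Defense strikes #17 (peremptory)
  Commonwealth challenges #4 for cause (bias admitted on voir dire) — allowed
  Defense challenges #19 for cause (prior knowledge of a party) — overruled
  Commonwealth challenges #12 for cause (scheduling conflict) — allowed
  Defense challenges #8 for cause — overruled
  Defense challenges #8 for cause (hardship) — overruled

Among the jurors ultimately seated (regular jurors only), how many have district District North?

Removed: #2, #3, #4, #7, #9, #10, #12, #13, #14, #15, #16, #17, #20, #22.
Seated jurors 1–6: #1, #5, #6, #8, #11, #18 (alternates #19, #21 not counted).
Of those, in District North: #1 → 1.

1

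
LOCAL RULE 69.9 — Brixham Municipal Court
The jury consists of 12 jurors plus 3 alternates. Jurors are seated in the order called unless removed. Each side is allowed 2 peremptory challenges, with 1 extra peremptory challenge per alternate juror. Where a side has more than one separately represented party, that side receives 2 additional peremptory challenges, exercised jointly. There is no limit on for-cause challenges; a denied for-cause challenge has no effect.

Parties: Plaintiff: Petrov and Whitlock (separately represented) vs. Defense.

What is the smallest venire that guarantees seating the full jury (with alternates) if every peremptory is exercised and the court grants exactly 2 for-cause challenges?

Seats to fill: 12 + 3 alternates = 15.
Peremptories — Plaintiff: 2 + 1×3 + 2 = 7; Defense: 2 + 1×3 = 5; total 12.
For-cause removals: 2.
Minimum venire: 15 + 12 + 2 = 29.

29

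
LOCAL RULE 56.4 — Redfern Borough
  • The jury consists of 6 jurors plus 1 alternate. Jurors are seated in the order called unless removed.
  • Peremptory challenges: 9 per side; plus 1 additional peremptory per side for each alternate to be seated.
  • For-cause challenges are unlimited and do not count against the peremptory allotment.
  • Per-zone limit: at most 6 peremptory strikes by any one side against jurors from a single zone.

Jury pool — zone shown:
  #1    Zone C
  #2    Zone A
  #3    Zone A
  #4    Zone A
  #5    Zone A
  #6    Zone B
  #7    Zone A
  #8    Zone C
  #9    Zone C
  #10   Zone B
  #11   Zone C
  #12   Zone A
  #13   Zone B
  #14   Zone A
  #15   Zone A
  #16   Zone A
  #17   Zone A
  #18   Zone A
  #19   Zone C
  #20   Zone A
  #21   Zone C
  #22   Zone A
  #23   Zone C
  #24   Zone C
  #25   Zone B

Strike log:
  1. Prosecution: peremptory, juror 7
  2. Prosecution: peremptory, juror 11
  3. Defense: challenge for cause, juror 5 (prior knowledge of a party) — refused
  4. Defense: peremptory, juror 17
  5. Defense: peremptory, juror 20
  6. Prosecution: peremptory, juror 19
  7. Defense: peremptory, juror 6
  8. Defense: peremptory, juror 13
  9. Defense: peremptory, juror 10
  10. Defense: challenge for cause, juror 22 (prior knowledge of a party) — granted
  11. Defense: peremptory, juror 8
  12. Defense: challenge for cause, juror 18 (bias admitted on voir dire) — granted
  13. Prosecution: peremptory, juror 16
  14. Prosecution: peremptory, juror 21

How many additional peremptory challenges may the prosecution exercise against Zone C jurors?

Prosecution peremptories so far: #7, #11, #19, #16, #21 — 5 of 10 used, 5 left overall.
Against Zone C: #11, #19, #21 — 3 used; per-zone cap 6 leaves 3.
Binding limit: min(5, 3) = 3.

3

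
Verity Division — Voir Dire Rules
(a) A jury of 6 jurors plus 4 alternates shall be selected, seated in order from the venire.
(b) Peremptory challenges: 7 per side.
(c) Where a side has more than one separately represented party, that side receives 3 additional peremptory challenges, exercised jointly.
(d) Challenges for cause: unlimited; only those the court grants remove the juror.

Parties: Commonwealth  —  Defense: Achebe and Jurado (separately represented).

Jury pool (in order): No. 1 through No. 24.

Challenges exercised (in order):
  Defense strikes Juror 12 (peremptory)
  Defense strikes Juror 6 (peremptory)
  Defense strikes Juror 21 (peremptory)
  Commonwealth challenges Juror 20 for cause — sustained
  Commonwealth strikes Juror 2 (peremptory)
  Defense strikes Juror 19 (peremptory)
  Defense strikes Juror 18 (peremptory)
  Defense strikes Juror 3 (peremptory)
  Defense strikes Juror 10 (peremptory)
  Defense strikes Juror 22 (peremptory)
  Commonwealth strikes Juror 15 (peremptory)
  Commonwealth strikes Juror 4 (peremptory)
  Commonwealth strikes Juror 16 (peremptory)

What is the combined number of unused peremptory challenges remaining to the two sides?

5

Commonwealth allotment: 7. Defense allotment: 7 base + 3 multi-party = 10.
Commonwealth peremptories used: #2, #15, #4, #16 — 4 (the for-cause on #20 doesn't count).
Defense peremptories used: #12, #6, #21, #19, #18, #3, #10, #22 — 8.
Remaining: (7 − 4) + (10 − 8) = 5.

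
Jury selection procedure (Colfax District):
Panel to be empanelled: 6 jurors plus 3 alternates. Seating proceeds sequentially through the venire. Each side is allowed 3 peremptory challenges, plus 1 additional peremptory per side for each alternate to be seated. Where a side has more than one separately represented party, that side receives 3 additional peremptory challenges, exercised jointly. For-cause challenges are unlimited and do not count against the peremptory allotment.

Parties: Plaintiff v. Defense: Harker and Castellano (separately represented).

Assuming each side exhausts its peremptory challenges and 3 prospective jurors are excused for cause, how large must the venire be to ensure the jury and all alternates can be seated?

Seats to fill: 6 + 3 alternates = 9.
Peremptories — Plaintiff: 3 + 1×3 = 6; Defense: 3 + 1×3 + 3 = 9; total 15.
For-cause removals: 3.
Minimum venire: 9 + 15 + 3 = 27.

27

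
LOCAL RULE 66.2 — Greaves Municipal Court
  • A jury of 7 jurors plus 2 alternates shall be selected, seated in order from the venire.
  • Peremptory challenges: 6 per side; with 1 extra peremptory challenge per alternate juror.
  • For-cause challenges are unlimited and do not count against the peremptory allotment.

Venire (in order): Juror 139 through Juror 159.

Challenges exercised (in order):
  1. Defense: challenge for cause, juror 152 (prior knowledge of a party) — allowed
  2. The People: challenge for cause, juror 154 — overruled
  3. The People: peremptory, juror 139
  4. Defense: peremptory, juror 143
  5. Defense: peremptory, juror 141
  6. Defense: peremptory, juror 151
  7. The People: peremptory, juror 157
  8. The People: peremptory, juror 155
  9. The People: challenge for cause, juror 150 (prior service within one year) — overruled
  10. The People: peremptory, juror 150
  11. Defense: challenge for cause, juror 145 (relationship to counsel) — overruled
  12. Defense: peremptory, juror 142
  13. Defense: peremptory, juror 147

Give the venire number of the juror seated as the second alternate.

Removed: #139, #141, #142, #143, #147, #150, #151, #152, #155, #157. (#145, #154 stay — for-cause denied.)
Seating in order: seats 1–7 → #140, #144, #145, #146, #148, #149, #153; alternates → #154, #156.
So alternate 2 is #156.

156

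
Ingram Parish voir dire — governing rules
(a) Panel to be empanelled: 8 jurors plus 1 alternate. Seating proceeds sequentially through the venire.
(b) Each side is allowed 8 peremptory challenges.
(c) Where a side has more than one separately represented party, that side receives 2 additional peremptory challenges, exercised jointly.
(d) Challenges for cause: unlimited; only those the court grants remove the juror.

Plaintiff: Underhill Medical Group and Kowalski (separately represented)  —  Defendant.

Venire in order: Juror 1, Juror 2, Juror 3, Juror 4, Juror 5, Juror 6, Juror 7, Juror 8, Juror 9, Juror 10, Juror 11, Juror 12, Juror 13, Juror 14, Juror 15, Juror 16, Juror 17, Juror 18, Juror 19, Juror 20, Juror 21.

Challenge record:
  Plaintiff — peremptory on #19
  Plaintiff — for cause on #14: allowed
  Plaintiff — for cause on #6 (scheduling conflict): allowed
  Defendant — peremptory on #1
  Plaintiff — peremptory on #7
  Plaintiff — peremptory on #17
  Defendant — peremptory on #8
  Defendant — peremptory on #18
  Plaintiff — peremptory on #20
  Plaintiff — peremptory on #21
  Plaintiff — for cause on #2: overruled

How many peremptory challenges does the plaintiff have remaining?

5

Plaintiff allotment: 8 base + 2 multi-party = 10.
Plaintiff peremptories used: #19, #7, #17, #20, #21 — 5 (for-cause on #14, #6, #2 don't count).
Remaining: 10 − 5 = 5.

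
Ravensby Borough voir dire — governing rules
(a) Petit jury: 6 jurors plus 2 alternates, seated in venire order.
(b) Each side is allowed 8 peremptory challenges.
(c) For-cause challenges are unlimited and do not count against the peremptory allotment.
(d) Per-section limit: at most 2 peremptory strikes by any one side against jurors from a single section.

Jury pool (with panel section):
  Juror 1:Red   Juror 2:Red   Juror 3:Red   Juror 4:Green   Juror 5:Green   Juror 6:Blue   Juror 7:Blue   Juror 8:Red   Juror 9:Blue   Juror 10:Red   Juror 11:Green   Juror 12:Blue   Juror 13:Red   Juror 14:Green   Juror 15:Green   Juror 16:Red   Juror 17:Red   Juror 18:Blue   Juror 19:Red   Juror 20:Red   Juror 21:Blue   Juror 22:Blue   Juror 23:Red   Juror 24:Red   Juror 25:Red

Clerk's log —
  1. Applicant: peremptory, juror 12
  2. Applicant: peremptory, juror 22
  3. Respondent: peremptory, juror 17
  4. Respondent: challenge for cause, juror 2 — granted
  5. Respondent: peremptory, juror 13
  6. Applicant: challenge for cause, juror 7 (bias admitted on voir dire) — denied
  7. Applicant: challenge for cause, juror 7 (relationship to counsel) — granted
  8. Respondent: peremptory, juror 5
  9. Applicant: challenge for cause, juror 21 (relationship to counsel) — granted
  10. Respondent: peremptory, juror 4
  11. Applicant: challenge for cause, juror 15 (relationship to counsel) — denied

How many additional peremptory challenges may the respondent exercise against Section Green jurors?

Respondent peremptories so far: #17, #13, #5, #4 — 4 of 8 used, 4 left overall.
Against Section Green: #5, #4 — 2 used; per-section cap 2 leaves 0.
Binding limit: min(4, 0) = 0.

0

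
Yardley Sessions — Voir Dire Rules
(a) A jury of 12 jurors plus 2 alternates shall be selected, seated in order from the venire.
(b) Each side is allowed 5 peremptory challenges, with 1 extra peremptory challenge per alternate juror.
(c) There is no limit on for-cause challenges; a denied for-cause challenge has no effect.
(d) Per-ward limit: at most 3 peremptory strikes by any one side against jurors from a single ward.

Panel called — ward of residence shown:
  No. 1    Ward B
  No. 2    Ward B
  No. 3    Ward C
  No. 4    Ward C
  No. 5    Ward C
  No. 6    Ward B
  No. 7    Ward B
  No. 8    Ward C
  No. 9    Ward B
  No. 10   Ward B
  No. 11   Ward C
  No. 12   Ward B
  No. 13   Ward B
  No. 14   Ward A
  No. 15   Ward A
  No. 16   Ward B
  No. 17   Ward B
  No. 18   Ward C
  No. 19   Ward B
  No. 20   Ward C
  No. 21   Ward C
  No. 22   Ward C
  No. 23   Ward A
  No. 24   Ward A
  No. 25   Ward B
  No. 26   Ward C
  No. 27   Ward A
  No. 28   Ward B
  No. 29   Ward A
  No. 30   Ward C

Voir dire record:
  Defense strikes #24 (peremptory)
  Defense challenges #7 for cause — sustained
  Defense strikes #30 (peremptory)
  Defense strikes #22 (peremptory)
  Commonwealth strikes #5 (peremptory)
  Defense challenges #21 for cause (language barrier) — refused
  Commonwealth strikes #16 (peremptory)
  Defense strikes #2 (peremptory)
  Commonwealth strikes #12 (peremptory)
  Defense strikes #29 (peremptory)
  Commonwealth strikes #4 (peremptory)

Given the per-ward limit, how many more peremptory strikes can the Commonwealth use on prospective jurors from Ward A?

3

Commonwealth peremptories so far: #5, #16, #12, #4 — 4 of 7 used, 3 left overall.
Against Ward A: none yet — per-ward cap 3 leaves 3.
Binding limit: min(3, 3) = 3.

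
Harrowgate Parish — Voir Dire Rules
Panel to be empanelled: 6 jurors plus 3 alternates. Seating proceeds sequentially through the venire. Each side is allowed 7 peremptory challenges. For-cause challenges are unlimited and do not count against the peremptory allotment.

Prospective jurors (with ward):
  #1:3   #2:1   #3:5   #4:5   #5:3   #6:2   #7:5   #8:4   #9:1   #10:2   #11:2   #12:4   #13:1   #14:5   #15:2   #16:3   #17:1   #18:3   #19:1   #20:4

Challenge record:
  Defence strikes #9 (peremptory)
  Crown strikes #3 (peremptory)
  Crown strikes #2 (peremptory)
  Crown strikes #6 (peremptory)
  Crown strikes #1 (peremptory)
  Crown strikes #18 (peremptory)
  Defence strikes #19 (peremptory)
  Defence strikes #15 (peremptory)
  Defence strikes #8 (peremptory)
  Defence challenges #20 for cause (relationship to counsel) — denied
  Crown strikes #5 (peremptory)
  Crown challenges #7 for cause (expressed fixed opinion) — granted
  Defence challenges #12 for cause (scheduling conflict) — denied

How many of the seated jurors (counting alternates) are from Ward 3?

1

Removed: #1, #2, #3, #5, #6, #7, #8, #9, #15, #18, #19.
Seated (9 incl. alternates): #4, #10, #11, #12, #13, #14, #16, #17, #20.
Of those, in Ward 3: #16 → 1.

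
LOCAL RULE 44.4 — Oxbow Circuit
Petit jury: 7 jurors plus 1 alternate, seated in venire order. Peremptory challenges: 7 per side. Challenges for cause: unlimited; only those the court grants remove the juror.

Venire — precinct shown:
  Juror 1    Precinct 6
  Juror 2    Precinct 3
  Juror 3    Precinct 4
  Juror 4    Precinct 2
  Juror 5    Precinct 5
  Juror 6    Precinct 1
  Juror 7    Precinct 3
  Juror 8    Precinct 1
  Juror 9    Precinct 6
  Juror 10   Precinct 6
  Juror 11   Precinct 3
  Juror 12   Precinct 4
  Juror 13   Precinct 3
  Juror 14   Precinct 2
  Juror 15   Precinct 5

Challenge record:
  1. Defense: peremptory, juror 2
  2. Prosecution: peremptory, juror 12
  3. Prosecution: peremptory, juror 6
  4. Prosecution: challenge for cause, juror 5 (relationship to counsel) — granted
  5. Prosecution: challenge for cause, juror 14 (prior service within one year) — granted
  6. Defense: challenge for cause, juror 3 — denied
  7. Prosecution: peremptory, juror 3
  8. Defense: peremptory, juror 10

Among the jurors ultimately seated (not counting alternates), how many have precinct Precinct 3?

Removed: #2, #3, #5, #6, #10, #12, #14.
Seated jurors 1–7: #1, #4, #7, #8, #9, #11, #13 (alternates #15 not counted).
Of those, in Precinct 3: #7, #11, #13 → 3.

3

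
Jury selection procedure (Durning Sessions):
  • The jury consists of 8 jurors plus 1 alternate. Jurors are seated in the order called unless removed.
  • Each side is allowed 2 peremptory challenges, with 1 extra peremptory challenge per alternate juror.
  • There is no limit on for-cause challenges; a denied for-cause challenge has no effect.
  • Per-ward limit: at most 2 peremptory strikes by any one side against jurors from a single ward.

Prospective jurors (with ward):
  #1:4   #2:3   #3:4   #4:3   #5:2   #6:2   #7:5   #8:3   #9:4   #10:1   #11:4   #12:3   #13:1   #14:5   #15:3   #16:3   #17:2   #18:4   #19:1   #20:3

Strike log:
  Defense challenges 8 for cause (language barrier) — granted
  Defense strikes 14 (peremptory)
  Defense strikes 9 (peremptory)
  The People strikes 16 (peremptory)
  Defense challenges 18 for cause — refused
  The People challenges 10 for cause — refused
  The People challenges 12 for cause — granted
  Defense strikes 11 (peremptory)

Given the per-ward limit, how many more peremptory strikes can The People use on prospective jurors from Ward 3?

The People peremptories so far: #16 — 1 of 3 used, 2 left overall.
Against Ward 3: #16 — 1 used; per-ward cap 2 leaves 1.
Binding limit: min(2, 1) = 1.

1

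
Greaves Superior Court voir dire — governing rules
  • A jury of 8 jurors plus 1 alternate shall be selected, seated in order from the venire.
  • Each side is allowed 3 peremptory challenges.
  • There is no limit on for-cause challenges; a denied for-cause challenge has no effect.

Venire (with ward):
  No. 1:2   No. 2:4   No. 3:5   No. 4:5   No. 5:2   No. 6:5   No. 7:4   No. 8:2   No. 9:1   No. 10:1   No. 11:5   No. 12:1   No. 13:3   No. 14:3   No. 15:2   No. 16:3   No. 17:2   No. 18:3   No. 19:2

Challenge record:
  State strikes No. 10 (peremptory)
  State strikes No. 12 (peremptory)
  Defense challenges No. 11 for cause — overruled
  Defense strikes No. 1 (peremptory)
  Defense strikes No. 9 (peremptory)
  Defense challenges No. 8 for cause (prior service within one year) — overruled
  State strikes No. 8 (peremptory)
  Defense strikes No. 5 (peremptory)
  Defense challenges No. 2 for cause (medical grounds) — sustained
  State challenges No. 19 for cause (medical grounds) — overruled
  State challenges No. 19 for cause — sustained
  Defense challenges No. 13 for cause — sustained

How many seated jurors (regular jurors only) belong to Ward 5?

Removed: #1, #2, #5, #8, #9, #10, #12, #13, #19.
Seated jurors 1–8: #3, #4, #6, #7, #11, #14, #15, #16 (alternates #17 not counted).
Of those, in Ward 5: #3, #4, #6, #11 → 4.

4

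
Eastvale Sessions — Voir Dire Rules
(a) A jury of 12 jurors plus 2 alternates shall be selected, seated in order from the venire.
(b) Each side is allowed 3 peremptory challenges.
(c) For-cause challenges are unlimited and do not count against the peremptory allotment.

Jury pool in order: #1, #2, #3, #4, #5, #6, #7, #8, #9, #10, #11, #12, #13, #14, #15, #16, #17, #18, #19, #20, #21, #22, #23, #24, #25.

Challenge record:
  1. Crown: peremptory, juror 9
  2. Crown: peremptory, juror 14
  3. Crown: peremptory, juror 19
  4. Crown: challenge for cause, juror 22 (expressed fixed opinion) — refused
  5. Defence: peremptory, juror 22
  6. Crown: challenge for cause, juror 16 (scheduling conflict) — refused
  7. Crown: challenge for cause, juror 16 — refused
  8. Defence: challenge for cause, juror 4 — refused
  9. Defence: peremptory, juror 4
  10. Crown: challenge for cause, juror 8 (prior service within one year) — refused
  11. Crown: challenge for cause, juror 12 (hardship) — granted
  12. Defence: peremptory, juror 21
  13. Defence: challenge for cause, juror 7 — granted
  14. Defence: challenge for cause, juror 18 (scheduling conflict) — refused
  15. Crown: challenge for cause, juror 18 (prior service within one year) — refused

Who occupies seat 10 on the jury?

Removed: #4, #7, #9, #12, #14, #19, #21, #22. (#8, #16, #18 stay — for-cause denied.)
Seating in order: seats 1–12 → #1, #2, #3, #5, #6, #8, #10, #11, #13, #15, #16, #17; alternates → #18, #20.
So seat 10 is #15.

15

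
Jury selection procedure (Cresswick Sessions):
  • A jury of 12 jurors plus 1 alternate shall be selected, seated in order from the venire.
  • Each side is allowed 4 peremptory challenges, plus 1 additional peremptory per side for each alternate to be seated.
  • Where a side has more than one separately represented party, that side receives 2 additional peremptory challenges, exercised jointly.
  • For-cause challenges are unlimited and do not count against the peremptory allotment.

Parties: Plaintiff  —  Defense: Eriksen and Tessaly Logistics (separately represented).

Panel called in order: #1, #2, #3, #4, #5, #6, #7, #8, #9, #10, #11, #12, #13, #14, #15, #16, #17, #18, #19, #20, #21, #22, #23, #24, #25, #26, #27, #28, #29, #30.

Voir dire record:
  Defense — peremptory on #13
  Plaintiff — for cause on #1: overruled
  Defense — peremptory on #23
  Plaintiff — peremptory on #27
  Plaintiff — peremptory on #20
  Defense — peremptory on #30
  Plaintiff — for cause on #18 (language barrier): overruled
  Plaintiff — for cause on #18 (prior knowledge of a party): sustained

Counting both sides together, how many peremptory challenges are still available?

Plaintiff allotment: 4 base + 1 × 1 alternate = 5. Defense allotment: 4 base + 1 × 1 alternate + 2 multi-party = 7.
Plaintiff peremptories used: #27, #20 — 2 (for-cause on #1, #18, #18 don't count).
Defense peremptories used: #13, #23, #30 — 3.
Remaining: (5 − 2) + (7 − 3) = 7.

7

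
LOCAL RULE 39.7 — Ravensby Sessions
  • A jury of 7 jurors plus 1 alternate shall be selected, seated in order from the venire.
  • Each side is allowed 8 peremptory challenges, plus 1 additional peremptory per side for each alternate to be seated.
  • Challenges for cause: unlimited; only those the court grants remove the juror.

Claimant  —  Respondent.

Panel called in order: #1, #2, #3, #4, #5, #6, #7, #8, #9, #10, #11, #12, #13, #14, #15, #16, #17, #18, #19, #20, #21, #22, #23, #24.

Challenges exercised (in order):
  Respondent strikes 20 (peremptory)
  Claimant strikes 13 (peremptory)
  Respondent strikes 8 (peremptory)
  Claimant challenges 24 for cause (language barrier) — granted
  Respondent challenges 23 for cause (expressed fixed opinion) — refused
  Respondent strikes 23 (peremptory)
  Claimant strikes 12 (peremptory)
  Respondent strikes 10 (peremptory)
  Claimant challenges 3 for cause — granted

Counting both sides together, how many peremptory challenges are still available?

12

Claimant allotment: 8 base + 1 × 1 alternate = 9. Respondent allotment: 8 base + 1 × 1 alternate = 9.
Claimant peremptories used: #13, #12 — 2 (for-cause on #24, #3 don't count).
Respondent peremptories used: #20, #8, #23, #10 — 4 (the for-cause on #23 doesn't count).
Remaining: (9 − 2) + (9 − 4) = 12.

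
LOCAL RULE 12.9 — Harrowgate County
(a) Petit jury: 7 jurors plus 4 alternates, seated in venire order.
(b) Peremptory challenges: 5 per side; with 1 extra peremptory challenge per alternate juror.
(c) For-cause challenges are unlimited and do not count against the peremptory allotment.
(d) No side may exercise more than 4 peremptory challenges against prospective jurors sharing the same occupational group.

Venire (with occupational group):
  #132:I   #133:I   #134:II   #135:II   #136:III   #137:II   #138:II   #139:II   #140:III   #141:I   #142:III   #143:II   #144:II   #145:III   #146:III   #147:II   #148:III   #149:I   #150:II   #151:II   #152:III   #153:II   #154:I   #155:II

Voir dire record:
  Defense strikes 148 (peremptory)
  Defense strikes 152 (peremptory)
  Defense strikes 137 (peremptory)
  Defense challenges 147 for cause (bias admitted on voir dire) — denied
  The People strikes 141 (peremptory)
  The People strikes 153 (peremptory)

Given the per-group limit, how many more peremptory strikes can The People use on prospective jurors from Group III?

4

The People peremptories so far: #141, #153 — 2 of 9 used, 7 left overall.
Against Group III: none yet — per-group cap 4 leaves 4.
Binding limit: min(7, 4) = 4.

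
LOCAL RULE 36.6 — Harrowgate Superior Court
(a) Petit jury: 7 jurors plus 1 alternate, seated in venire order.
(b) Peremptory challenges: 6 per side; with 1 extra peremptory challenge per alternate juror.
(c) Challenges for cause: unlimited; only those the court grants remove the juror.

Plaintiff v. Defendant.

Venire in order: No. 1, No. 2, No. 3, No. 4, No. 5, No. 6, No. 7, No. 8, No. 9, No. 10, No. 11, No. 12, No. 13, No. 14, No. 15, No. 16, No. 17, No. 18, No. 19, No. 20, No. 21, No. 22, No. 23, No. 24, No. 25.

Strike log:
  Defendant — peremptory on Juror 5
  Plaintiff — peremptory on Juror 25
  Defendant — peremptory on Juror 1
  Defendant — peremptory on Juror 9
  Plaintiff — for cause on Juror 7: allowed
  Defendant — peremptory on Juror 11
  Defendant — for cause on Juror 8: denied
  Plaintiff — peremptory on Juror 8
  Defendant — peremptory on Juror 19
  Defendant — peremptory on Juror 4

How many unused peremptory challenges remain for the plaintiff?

5

Plaintiff allotment: 6 base + 1 × 1 alternate = 7.
Plaintiff peremptories used: #25, #8 — 2 (the for-cause on #7 doesn't count).
Remaining: 7 − 2 = 5.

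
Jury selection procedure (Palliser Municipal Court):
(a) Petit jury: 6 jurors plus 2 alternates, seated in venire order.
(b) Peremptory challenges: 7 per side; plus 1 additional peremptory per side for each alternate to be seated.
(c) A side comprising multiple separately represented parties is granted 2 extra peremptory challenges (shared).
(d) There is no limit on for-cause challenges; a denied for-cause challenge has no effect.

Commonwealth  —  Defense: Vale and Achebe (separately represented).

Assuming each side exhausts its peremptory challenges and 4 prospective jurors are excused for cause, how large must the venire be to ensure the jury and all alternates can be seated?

32

Seats to fill: 6 + 2 alternates = 8.
Peremptories — Commonwealth: 7 + 1×2 = 9; Defense: 7 + 1×2 + 2 = 11; total 20.
For-cause removals: 4.
Minimum venire: 8 + 20 + 4 = 32.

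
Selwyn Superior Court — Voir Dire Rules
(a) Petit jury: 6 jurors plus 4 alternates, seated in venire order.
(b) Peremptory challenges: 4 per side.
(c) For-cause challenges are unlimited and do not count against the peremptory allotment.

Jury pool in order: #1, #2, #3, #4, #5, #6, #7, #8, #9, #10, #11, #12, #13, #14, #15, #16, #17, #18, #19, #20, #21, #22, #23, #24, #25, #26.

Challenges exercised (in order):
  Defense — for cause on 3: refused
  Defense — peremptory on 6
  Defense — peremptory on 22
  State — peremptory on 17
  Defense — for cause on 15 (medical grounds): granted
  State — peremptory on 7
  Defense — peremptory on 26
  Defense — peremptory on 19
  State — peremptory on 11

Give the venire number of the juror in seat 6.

8

Removed: #6, #7, #11, #15, #17, #19, #22, #26. (#3 stays — for-cause denied.)
Seating in order: seats 1–6 → #1, #2, #3, #4, #5, #8; alternates → #9, #10, #12, #13.
So seat 6 is #8.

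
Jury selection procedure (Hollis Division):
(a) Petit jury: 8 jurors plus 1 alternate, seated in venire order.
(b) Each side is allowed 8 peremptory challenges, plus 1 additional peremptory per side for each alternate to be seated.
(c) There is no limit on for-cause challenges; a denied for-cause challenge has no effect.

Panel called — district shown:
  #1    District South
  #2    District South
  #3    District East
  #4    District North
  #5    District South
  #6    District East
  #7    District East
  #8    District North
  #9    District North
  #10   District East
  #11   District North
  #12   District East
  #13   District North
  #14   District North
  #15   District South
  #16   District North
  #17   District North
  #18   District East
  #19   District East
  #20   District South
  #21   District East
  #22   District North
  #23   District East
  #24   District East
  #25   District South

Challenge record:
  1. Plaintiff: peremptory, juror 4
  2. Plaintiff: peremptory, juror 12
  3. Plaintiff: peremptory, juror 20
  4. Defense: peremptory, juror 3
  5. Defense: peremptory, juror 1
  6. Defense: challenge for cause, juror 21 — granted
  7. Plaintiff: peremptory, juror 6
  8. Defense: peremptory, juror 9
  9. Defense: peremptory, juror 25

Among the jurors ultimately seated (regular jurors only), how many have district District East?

2

Removed: #1, #3, #4, #6, #9, #12, #20, #21, #25.
Seated jurors 1–8: #2, #5, #7, #8, #10, #11, #13, #14 (alternates #15 not counted).
Of those, in District East: #7, #10 → 2.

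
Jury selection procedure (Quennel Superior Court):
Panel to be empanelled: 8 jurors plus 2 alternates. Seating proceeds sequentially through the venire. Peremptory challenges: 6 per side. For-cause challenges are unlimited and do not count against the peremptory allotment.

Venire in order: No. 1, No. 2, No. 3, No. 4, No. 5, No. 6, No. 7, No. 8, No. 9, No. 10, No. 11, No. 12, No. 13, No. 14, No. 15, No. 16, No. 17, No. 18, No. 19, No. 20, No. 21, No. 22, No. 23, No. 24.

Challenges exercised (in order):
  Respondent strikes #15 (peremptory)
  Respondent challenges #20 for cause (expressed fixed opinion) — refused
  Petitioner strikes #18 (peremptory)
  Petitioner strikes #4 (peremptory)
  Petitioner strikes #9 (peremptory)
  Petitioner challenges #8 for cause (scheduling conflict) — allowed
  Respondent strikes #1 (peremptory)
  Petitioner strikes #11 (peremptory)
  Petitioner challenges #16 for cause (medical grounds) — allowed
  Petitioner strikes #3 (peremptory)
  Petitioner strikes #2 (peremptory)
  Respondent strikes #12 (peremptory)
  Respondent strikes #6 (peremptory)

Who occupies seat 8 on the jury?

Removed: #1, #2, #3, #4, #6, #8, #9, #11, #12, #15, #16, #18. (#20 stays — for-cause denied.)
Filling seats in venire order through position 8: #5, #7, #10, #13, #14, #17, #19, #20.
So seat 8 is #20.

20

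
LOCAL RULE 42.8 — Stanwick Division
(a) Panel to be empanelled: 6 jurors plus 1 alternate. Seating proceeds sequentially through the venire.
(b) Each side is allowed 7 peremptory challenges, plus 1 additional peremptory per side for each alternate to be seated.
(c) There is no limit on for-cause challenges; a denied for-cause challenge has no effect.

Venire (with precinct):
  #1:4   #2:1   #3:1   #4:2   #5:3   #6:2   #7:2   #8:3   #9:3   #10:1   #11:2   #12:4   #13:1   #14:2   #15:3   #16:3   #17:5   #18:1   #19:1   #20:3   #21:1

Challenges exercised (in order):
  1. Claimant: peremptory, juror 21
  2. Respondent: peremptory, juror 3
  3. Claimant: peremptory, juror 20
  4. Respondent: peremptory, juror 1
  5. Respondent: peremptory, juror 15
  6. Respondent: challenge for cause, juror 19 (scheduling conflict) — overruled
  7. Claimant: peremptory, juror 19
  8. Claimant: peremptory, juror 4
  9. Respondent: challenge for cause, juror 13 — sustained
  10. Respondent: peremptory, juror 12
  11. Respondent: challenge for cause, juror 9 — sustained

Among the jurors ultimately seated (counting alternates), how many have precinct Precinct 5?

0

Removed: #1, #3, #4, #9, #12, #13, #15, #19, #20, #21.
Seated (7 incl. alternates): #2, #5, #6, #7, #8, #10, #11.
None of those are in Precinct 5 → 0.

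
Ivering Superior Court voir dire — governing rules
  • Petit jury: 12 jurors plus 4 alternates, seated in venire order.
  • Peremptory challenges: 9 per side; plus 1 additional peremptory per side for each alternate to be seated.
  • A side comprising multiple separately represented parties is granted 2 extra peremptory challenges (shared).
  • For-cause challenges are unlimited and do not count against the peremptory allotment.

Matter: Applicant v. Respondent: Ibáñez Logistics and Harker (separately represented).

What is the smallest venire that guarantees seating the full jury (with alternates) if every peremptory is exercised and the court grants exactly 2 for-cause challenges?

Seats to fill: 12 + 4 alternates = 16.
Peremptories — Applicant: 9 + 1×4 = 13; Respondent: 9 + 1×4 + 2 = 15; total 28.
For-cause removals: 2.
Minimum venire: 16 + 28 + 2 = 46.

46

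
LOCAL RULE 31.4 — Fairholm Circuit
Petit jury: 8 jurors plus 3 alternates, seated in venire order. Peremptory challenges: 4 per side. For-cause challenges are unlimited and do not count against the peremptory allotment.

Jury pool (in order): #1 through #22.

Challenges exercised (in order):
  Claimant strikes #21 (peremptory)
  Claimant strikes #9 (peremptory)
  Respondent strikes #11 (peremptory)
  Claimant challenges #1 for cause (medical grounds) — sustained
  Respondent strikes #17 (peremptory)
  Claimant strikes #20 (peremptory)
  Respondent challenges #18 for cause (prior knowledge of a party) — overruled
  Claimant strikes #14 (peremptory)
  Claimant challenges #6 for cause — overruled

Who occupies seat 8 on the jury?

10

Removed: #1, #9, #11, #14, #17, #20, #21. (#6, #18 stay — for-cause denied.)
Seating in order: seats 1–8 → #2, #3, #4, #5, #6, #7, #8, #10; alternates → #12, #13, #15.
So seat 8 is #10.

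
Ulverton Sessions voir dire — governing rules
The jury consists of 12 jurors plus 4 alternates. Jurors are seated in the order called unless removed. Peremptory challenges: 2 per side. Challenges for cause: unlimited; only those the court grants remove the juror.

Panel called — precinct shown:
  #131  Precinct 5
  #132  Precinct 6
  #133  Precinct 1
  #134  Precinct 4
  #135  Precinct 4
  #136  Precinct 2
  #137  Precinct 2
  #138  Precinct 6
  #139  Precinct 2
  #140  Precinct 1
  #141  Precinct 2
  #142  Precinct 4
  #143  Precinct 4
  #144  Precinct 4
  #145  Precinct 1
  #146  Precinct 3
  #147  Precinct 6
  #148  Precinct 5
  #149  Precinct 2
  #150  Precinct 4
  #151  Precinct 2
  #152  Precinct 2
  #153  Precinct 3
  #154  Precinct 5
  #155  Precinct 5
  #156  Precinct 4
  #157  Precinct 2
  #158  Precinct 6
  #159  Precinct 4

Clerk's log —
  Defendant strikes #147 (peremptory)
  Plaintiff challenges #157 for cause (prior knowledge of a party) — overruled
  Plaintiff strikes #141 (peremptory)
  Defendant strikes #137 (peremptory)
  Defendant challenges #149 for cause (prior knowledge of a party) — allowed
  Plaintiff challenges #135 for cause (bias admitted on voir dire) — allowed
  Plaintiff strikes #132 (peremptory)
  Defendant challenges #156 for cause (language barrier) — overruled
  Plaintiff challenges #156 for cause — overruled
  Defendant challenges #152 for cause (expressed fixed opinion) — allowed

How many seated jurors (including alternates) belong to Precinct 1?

3

Removed: #132, #135, #137, #141, #147, #149, #152.
Seated (16 incl. alternates): #131, #133, #134, #136, #138, #139, #140, #142, #143, #144, #145, #146, #148, #150, #151, #153.
Of those, in Precinct 1: #133, #140, #145 → 3.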